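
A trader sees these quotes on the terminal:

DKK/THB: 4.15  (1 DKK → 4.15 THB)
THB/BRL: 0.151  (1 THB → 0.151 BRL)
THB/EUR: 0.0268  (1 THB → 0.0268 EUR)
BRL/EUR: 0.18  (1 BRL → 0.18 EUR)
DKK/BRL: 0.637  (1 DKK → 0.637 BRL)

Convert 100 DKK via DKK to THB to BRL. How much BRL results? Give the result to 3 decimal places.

62.665

100 DKK × 4.15 = 415 THB
415 THB × 0.151 = 62.665 BRL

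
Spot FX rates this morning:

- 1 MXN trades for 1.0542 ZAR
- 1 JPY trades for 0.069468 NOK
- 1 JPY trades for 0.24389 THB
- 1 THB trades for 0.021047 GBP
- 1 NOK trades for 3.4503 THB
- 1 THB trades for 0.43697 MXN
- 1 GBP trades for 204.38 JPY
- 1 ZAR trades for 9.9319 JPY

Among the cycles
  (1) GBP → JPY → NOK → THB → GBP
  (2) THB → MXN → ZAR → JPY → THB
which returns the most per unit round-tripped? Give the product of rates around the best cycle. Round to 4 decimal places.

1.1158

(1) 204.38 × 0.069468 × 3.4503 × 0.021047 = 1.03103
(2) 0.43697 × 1.0542 × 9.9319 × 0.24389 = 1.11584
Highest is cycle (2) at 1.1158 (>1, arbitrage).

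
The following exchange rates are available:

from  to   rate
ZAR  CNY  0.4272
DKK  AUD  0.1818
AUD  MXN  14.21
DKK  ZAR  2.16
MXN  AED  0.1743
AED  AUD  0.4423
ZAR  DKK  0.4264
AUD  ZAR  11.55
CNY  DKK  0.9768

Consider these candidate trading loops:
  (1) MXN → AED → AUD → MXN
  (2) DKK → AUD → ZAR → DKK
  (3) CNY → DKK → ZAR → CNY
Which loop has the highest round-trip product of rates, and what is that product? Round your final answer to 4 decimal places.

(1) 0.1743 × 0.4423 × 14.21 = 1.09549
(2) 0.1818 × 11.55 × 0.4264 = 0.89535
(3) 0.9768 × 2.16 × 0.4272 = 0.90134
Highest is cycle (1) at 1.0955 (>1, arbitrage).

1.0955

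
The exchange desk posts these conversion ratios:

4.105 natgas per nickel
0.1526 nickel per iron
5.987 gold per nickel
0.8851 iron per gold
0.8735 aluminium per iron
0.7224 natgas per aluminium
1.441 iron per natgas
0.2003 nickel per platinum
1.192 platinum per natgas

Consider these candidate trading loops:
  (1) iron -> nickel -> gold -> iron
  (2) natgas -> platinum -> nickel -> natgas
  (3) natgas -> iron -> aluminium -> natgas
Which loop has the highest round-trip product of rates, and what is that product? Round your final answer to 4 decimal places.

(1) 0.1526 × 5.987 × 0.8851 = 0.80864
(2) 1.192 × 0.2003 × 4.105 = 0.98010
(3) 1.441 × 0.8735 × 0.7224 = 0.90929
Highest is cycle (2) at 0.9801 (≤1, no arbitrage).

0.9801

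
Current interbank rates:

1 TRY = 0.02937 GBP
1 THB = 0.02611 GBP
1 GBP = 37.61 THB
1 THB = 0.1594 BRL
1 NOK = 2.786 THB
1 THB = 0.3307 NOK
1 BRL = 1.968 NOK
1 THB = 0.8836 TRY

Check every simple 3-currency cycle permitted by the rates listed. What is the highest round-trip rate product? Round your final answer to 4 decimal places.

THB→TRY→GBP→THB: 0.8836 × 0.02937 × 37.61 = 0.97603
BRL→NOK→THB→BRL: 1.968 × 2.786 × 0.1594 = 0.87397
Maximum is THB→TRY→GBP→THB at 0.9760; no arbitrage — every cycle loses value.

0.9760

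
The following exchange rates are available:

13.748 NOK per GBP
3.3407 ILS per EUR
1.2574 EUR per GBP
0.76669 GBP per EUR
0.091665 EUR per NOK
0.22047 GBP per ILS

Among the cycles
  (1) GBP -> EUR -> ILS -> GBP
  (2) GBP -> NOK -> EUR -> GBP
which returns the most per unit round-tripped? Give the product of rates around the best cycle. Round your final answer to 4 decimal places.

(1) 1.2574 × 3.3407 × 0.22047 = 0.92611
(2) 13.748 × 0.091665 × 0.76669 = 0.96619
Highest is cycle (2) at 0.9662 (≤1, no arbitrage).

0.9662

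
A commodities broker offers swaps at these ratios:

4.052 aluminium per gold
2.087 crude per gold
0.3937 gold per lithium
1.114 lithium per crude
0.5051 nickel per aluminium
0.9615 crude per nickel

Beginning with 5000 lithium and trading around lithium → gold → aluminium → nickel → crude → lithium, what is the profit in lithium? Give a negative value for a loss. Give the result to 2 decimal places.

5000 lithium × 0.3937 = 1968.5 gold
1968.5 gold × 4.052 = 7976.362 aluminium
7976.362 aluminium × 0.5051 = 4028.8604462 nickel
4028.8604462 nickel × 0.9615 = 3873.7493190213 crude
3873.7493190213 crude × 1.114 = 4315.3567413897282 lithium
Net change: 4315.3567413897282 − 5000 = -684.6432586102718 lithium

-684.64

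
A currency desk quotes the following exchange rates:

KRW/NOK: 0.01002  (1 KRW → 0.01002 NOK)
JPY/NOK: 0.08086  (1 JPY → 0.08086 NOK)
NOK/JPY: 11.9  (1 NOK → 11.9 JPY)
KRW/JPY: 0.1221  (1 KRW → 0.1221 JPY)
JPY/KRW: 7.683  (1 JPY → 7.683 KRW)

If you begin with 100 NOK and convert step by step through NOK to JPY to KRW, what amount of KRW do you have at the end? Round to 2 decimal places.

100 NOK × 11.9 = 1190 JPY
1190 JPY × 7.683 = 9142.77 KRW

9142.77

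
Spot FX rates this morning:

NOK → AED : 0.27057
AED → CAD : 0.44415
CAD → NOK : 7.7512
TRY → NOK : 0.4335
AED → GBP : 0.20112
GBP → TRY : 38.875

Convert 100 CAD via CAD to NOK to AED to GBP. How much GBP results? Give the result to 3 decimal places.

42.180

100 CAD × 7.7512 = 775.12 NOK
775.12 NOK × 0.27057 = 209.7242184 AED
209.7242184 AED × 0.20112 = 42.179734804608 GBP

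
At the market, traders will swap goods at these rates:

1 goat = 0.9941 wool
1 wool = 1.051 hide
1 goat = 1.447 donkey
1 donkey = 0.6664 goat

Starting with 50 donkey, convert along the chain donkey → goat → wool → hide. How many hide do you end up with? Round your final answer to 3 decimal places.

34.813

50 donkey × 0.6664 = 33.32 goat
33.32 goat × 0.9941 = 33.123412 wool
33.123412 wool × 1.051 = 34.812706012 hide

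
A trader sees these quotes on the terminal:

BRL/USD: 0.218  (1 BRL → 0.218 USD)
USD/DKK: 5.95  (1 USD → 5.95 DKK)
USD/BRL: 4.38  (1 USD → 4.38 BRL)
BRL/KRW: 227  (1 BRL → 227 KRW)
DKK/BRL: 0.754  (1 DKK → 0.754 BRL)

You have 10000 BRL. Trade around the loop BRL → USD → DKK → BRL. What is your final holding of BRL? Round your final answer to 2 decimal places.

10000 BRL × 0.218 = 2180 USD
2180 USD × 5.95 = 12971 DKK
12971 DKK × 0.754 = 9780.134 BRL

9780.13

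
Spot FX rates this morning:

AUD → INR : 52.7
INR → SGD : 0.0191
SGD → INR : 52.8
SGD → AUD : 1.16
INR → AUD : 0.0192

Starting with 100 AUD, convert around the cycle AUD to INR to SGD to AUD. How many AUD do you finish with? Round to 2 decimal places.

116.76

100 AUD × 52.7 = 5270 INR
5270 INR × 0.0191 = 100.657 SGD
100.657 SGD × 1.16 = 116.76212 AUD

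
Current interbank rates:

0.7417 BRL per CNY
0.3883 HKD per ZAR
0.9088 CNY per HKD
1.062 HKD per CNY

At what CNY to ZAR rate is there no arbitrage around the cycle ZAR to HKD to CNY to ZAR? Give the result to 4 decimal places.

2.8338

Known legs of the cycle: 0.3883 × 0.9088 = 0.35288704
For no arbitrage the full-cycle product must be 1, so the missing rate is 1 / 0.35288704 ≈ 2.833768.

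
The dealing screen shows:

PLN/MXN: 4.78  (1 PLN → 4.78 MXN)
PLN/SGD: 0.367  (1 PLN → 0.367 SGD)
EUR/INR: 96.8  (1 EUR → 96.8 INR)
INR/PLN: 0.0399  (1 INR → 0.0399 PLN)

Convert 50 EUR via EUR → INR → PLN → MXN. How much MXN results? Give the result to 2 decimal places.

923.09

50 EUR × 96.8 = 4840 INR
4840 INR × 0.0399 = 193.116 PLN
193.116 PLN × 4.78 = 923.09448 MXN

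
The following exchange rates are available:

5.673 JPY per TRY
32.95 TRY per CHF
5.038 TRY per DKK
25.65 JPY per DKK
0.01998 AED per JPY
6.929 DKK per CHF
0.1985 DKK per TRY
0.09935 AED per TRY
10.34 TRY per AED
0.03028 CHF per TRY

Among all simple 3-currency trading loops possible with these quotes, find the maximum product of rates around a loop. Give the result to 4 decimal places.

JPY→AED→TRY→JPY: 0.01998 × 10.34 × 5.673 = 1.17200
TRY→CHF→DKK→TRY: 0.03028 × 6.929 × 5.038 = 1.05702
Maximum is JPY→AED→TRY→JPY at 1.1720; arbitrage exists.

1.1720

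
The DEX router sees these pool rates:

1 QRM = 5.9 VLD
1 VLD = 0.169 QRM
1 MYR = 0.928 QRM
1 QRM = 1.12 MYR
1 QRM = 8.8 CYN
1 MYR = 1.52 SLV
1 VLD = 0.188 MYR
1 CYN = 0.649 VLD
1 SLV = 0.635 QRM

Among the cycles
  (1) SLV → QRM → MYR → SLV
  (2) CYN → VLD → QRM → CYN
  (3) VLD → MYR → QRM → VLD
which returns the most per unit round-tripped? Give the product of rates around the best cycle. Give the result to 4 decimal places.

1.0810

(1) 0.635 × 1.12 × 1.52 = 1.08102
(2) 0.649 × 0.169 × 8.8 = 0.96519
(3) 0.188 × 0.928 × 5.9 = 1.02934
Highest is cycle (1) at 1.0810 (>1, arbitrage).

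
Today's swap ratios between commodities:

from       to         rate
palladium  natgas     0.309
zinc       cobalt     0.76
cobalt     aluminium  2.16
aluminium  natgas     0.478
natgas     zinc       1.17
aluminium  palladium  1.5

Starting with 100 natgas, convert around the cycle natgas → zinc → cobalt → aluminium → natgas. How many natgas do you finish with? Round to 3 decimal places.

100 natgas × 1.17 = 117 zinc
117 zinc × 0.76 = 88.92 cobalt
88.92 cobalt × 2.16 = 192.0672 aluminium
192.0672 aluminium × 0.478 = 91.8081216 natgas

91.808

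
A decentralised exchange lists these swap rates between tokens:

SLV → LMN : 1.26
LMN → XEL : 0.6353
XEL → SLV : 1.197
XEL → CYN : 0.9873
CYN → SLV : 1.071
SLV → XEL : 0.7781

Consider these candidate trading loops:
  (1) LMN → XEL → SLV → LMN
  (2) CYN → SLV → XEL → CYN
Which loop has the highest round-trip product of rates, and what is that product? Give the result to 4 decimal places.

0.9582

(1) 0.6353 × 1.197 × 1.26 = 0.95817
(2) 1.071 × 0.7781 × 0.9873 = 0.82276
Highest is cycle (1) at 0.9582 (≤1, no arbitrage).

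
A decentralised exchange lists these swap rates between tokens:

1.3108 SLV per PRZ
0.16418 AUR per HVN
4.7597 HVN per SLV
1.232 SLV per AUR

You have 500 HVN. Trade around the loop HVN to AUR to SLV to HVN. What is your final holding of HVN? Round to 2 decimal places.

481.37

500 HVN × 0.16418 = 82.09 AUR
82.09 AUR × 1.232 = 101.13488 SLV
101.13488 SLV × 4.7597 = 481.371688336 HVN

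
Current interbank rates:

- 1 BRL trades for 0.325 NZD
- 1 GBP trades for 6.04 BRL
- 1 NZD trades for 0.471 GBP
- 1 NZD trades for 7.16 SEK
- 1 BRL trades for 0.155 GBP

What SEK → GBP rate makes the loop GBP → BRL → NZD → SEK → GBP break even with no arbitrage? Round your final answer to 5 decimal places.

0.07115

Known legs of the cycle: 6.04 × 0.325 × 7.16 = 14.05508
For no arbitrage the full-cycle product must be 1, so the missing rate is 1 / 14.05508 ≈ 0.0711487.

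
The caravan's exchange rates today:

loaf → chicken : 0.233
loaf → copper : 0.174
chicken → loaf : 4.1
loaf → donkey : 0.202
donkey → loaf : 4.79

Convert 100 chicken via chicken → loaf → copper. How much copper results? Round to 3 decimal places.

100 chicken × 4.1 = 410 loaf
410 loaf × 0.174 = 71.34 copper

71.340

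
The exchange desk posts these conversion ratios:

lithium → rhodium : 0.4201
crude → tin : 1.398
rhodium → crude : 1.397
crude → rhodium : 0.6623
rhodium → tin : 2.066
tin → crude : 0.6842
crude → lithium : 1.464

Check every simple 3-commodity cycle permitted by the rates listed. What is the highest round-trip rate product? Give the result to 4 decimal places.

0.9362

tin→crude→rhodium→tin: 0.6842 × 0.6623 × 2.066 = 0.93620
rhodium→crude→lithium→rhodium: 1.397 × 1.464 × 0.4201 = 0.85919
Maximum is tin→crude→rhodium→tin at 0.9362; no arbitrage — every cycle loses value.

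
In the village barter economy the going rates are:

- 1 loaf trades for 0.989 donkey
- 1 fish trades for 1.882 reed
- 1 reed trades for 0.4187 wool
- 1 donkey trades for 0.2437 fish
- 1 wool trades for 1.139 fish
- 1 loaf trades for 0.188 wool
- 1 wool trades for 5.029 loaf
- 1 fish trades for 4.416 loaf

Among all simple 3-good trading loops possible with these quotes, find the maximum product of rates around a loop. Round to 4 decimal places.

1.0643

fish→loaf→donkey→fish: 4.416 × 0.989 × 0.2437 = 1.06434
wool→fish→loaf→wool: 1.139 × 4.416 × 0.188 = 0.94561
wool→fish→reed→wool: 1.139 × 1.882 × 0.4187 = 0.89752
Maximum is fish→loaf→donkey→fish at 1.0643; arbitrage exists.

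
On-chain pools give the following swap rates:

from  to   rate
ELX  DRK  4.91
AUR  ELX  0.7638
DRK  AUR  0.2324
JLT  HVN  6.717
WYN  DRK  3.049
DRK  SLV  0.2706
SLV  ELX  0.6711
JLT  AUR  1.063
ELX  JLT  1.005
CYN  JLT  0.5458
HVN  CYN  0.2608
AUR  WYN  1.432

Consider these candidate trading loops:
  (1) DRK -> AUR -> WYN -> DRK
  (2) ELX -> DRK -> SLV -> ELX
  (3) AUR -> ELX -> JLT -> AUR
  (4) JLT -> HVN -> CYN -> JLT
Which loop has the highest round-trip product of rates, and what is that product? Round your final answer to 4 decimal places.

1.0147

(1) 0.2324 × 1.432 × 3.049 = 1.01470
(2) 4.91 × 0.2706 × 0.6711 = 0.89165
(3) 0.7638 × 1.005 × 1.063 = 0.81598
(4) 6.717 × 0.2608 × 0.5458 = 0.95613
Highest is cycle (1) at 1.0147 (>1, arbitrage).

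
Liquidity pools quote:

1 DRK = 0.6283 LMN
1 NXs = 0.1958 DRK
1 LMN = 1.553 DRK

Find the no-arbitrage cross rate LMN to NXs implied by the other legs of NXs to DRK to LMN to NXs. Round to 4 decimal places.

8.1287

Known legs of the cycle: 0.1958 × 0.6283 = 0.12302114
For no arbitrage the full-cycle product must be 1, so the missing rate is 1 / 0.12302114 ≈ 8.128684.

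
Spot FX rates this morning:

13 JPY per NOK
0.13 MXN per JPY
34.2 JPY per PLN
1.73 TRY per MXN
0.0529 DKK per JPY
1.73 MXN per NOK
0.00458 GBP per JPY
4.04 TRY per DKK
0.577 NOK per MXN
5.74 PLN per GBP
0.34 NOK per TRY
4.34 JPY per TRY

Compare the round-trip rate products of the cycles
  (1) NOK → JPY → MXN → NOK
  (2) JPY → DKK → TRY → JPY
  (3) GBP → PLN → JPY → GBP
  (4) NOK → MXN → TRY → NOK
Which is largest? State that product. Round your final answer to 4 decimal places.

(1) 13 × 0.13 × 0.577 = 0.97513
(2) 0.0529 × 4.04 × 4.34 = 0.92753
(3) 5.74 × 34.2 × 0.00458 = 0.89909
(4) 1.73 × 1.73 × 0.34 = 1.01759
Highest is cycle (4) at 1.0176 (>1, arbitrage).

1.0176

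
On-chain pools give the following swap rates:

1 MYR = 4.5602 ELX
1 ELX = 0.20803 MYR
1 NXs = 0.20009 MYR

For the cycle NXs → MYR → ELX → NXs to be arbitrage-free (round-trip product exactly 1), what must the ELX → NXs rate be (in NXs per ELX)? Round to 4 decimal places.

Known legs of the cycle: 0.20009 × 4.5602 = 0.912450418
For no arbitrage the full-cycle product must be 1, so the missing rate is 1 / 0.912450418 ≈ 1.095950.

1.0959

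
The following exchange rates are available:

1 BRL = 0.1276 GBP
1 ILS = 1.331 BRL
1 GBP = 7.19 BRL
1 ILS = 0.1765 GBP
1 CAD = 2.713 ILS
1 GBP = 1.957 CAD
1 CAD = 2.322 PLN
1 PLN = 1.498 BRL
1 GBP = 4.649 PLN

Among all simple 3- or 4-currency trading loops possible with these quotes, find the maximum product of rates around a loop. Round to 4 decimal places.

ILS→GBP→CAD→ILS: 0.1765 × 1.957 × 2.713 = 0.93710
BRL→GBP→CAD→ILS→BRL: 0.1276 × 1.957 × 2.713 × 1.331 = 0.90172
BRL→GBP→PLN→BRL: 0.1276 × 4.649 × 1.498 = 0.88863
BRL→GBP→CAD→PLN→BRL: 0.1276 × 1.957 × 2.322 × 1.498 = 0.86859
Maximum is ILS→GBP→CAD→ILS at 0.9371; no arbitrage — every cycle loses value.

0.9371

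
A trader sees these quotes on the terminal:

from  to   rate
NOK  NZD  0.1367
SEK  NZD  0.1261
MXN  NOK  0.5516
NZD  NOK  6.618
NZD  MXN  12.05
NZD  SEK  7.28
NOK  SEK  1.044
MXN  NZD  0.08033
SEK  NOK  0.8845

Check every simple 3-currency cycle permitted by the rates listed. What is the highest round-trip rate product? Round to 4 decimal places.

NZD→MXN→NOK→NZD: 12.05 × 0.5516 × 0.1367 = 0.90861
NZD→SEK→NOK→NZD: 7.28 × 0.8845 × 0.1367 = 0.88023
NZD→NOK→SEK→NZD: 6.618 × 1.044 × 0.1261 = 0.87125
Maximum is NZD→MXN→NOK→NZD at 0.9086; no arbitrage — every cycle loses value.

0.9086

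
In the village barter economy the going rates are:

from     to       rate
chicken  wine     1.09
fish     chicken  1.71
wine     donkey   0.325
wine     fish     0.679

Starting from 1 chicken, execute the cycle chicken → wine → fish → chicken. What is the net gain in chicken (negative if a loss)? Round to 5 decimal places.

1 chicken × 1.09 = 1.09 wine
1.09 wine × 0.679 = 0.74011 fish
0.74011 fish × 1.71 = 1.2655881 chicken
Net change: 1.2655881 − 1 = 0.2655881 chicken

0.26559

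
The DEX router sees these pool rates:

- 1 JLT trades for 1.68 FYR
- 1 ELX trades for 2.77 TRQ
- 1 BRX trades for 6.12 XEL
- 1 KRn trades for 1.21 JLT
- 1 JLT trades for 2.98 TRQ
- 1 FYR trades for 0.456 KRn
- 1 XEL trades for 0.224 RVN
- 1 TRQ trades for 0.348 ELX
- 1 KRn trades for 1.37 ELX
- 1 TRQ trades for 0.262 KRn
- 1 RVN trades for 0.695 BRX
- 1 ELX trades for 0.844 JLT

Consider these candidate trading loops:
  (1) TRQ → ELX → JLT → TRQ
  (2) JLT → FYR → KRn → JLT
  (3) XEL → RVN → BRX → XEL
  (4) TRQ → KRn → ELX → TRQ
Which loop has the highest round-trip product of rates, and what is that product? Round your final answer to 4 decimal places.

(1) 0.348 × 0.844 × 2.98 = 0.87526
(2) 1.68 × 0.456 × 1.21 = 0.92696
(3) 0.224 × 0.695 × 6.12 = 0.95276
(4) 0.262 × 1.37 × 2.77 = 0.99426
Highest is cycle (4) at 0.9943 (≤1, no arbitrage).

0.9943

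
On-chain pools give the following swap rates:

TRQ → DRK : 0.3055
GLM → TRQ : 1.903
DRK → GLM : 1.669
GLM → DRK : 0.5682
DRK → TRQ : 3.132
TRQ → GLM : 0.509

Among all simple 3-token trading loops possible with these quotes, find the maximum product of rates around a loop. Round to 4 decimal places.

0.9703

GLM→TRQ→DRK→GLM: 1.903 × 0.3055 × 1.669 = 0.97030
GLM→DRK→TRQ→GLM: 0.5682 × 3.132 × 0.509 = 0.90582
Maximum is GLM→TRQ→DRK→GLM at 0.9703; no arbitrage — every cycle loses value.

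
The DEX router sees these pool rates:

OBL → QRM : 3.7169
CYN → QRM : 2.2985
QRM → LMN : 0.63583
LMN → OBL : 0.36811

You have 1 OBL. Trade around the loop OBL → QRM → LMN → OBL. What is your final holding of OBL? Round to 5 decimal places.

1 OBL × 3.7169 = 3.7169 QRM
3.7169 QRM × 0.63583 = 2.363316527 LMN
2.363316527 LMN × 0.36811 = 0.86996044675397 OBL

0.86996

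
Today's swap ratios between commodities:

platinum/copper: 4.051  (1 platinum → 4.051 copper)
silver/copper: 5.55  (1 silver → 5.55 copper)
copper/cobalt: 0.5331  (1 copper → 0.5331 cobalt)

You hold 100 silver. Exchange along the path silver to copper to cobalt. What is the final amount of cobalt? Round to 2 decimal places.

295.87

100 silver × 5.55 = 555 copper
555 copper × 0.5331 = 295.8705 cobalt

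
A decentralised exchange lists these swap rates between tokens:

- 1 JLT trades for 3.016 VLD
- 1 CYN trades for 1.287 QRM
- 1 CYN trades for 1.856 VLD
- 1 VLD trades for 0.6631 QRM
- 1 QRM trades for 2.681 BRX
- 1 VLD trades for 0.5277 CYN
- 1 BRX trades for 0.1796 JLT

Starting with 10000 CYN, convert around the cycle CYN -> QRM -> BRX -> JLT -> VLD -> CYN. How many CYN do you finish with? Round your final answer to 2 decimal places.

9862.80

10000 CYN × 1.287 = 12870 QRM
12870 QRM × 2.681 = 34504.47 BRX
34504.47 BRX × 0.1796 = 6197.002812 JLT
6197.002812 JLT × 3.016 = 18690.160480992 VLD
18690.160480992 VLD × 0.5277 = 9862.7976858194784 CYN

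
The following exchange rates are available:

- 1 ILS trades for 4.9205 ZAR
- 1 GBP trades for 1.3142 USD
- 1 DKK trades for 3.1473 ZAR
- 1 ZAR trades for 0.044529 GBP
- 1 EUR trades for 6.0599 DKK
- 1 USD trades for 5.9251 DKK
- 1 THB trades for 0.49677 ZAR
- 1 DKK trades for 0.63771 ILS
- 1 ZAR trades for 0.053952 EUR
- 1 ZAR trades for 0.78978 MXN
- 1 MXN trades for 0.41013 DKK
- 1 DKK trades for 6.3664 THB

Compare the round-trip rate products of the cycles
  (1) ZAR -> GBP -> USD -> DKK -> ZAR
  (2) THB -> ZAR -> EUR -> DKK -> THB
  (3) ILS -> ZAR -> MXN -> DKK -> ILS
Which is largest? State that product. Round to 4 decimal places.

1.0913

(1) 0.044529 × 1.3142 × 5.9251 × 3.1473 = 1.09129
(2) 0.49677 × 0.053952 × 6.0599 × 6.3664 = 1.03400
(3) 4.9205 × 0.78978 × 0.41013 × 0.63771 = 1.01639
Highest is cycle (1) at 1.0913 (>1, arbitrage).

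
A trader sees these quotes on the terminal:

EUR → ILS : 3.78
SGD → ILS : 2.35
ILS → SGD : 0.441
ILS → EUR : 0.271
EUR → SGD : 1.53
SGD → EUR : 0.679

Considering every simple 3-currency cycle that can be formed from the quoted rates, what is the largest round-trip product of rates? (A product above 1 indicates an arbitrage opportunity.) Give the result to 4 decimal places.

1.1319

EUR→ILS→SGD→EUR: 3.78 × 0.441 × 0.679 = 1.13188
EUR→SGD→ILS→EUR: 1.53 × 2.35 × 0.271 = 0.97438
Maximum is EUR→ILS→SGD→EUR at 1.1319; arbitrage exists.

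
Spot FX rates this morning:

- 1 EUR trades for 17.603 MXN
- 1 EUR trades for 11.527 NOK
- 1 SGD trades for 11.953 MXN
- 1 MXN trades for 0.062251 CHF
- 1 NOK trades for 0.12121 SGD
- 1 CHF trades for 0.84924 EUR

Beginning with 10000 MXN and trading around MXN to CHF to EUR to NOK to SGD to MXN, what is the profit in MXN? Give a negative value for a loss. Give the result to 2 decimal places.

-1171.06

10000 MXN × 0.062251 = 622.51 CHF
622.51 CHF × 0.84924 = 528.6603924 EUR
528.6603924 EUR × 11.527 = 6093.8683431948 NOK
6093.8683431948 NOK × 0.12121 = 738.637781878641708 SGD
738.637781878641708 SGD × 11.953 = 8828.937406795404335724 MXN
Net change: 8828.937406795404335724 − 10000 = -1171.062593204595664276 MXN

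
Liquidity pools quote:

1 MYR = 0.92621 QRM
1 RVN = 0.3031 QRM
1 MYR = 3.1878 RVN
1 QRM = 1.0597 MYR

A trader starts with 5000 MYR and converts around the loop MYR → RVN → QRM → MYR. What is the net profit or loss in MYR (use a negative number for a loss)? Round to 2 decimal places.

119.53

5000 MYR × 3.1878 = 15939 RVN
15939 RVN × 0.3031 = 4831.1109 QRM
4831.1109 QRM × 1.0597 = 5119.52822073 MYR
Net change: 5119.52822073 − 5000 = 119.52822073 MYR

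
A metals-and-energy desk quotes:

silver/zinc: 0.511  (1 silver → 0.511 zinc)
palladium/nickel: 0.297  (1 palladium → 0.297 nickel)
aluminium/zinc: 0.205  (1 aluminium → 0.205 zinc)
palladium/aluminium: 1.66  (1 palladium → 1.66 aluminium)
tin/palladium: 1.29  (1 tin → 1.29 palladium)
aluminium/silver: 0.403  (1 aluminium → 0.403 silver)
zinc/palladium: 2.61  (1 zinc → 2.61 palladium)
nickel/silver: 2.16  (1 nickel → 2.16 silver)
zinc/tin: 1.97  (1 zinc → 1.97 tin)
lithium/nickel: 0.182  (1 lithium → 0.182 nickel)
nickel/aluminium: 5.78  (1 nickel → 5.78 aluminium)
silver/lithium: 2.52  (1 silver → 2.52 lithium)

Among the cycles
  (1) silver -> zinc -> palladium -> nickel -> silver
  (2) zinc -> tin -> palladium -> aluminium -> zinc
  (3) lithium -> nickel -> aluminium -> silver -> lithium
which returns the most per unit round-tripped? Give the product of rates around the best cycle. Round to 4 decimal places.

(1) 0.511 × 2.61 × 0.297 × 2.16 = 0.85560
(2) 1.97 × 1.29 × 1.66 × 0.205 = 0.86480
(3) 0.182 × 5.78 × 0.403 × 2.52 = 1.06833
Highest is cycle (3) at 1.0683 (>1, arbitrage).

1.0683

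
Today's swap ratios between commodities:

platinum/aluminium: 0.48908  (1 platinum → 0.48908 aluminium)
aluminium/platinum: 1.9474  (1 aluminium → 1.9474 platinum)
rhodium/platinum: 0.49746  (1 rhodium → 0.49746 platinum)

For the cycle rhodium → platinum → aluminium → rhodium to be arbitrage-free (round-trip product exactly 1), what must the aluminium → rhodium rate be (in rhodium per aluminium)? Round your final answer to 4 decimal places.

4.1102

Known legs of the cycle: 0.49746 × 0.48908 = 0.2432977368
For no arbitrage the full-cycle product must be 1, so the missing rate is 1 / 0.2432977368 ≈ 4.110190.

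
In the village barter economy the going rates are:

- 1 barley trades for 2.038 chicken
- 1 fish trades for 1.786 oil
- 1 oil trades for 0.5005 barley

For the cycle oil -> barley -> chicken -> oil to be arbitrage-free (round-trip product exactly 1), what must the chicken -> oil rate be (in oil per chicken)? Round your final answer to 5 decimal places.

0.98037

Known legs of the cycle: 0.5005 × 2.038 = 1.020019
For no arbitrage the full-cycle product must be 1, so the missing rate is 1 / 1.020019 ≈ 0.9803739.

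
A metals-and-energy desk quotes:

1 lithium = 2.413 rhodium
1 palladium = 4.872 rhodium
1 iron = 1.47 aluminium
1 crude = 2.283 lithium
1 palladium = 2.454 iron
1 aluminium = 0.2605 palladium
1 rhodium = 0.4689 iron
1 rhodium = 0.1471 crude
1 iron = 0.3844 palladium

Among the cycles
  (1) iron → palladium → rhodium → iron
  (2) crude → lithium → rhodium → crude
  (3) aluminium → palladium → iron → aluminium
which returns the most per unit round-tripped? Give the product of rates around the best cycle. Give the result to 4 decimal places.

(1) 0.3844 × 4.872 × 0.4689 = 0.87815
(2) 2.283 × 2.413 × 0.1471 = 0.81036
(3) 0.2605 × 2.454 × 1.47 = 0.93972
Highest is cycle (3) at 0.9397 (≤1, no arbitrage).

0.9397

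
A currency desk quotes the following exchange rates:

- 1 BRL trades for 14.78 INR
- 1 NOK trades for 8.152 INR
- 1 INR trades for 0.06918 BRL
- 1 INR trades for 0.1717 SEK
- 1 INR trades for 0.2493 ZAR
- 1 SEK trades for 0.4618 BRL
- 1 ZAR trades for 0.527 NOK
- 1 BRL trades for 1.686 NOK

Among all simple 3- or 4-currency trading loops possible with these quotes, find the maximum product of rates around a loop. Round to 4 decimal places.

BRL→INR→SEK→BRL: 14.78 × 0.1717 × 0.4618 = 1.17192
NOK→INR→SEK→BRL→NOK: 8.152 × 0.1717 × 0.4618 × 1.686 = 1.08980
NOK→INR→ZAR→NOK: 8.152 × 0.2493 × 0.527 = 1.07102
NOK→INR→BRL→NOK: 8.152 × 0.06918 × 1.686 = 0.95083
Maximum is BRL→INR→SEK→BRL at 1.1719; arbitrage exists.

1.1719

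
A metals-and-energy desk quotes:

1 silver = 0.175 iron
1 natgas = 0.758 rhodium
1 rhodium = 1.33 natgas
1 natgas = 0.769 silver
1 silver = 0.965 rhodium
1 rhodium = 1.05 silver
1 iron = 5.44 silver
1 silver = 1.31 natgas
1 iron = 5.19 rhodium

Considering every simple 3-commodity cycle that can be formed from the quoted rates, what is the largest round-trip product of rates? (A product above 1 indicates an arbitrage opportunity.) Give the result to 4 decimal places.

natgas→rhodium→silver→natgas: 0.758 × 1.05 × 1.31 = 1.04263
natgas→silver→rhodium→natgas: 0.769 × 0.965 × 1.33 = 0.98697
iron→rhodium→silver→iron: 5.19 × 1.05 × 0.175 = 0.95366
Maximum is natgas→rhodium→silver→natgas at 1.0426; arbitrage exists.

1.0426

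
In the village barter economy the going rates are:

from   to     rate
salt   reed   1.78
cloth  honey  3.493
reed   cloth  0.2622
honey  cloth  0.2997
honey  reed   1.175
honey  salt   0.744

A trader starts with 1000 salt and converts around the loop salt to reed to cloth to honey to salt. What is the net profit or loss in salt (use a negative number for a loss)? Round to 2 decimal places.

212.90

1000 salt × 1.78 = 1780 reed
1780 reed × 0.2622 = 466.716 cloth
466.716 cloth × 3.493 = 1630.238988 honey
1630.238988 honey × 0.744 = 1212.897807072 salt
Net change: 1212.897807072 − 1000 = 212.897807072 salt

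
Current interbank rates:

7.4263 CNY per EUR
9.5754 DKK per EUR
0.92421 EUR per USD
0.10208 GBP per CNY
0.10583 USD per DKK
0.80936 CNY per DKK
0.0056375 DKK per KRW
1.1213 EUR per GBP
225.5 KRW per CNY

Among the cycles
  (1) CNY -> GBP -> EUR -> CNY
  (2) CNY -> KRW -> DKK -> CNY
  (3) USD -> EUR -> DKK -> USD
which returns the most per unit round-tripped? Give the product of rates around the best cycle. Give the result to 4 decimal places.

1.0289

(1) 0.10208 × 1.1213 × 7.4263 = 0.85003
(2) 225.5 × 0.0056375 × 0.80936 = 1.02890
(3) 0.92421 × 9.5754 × 0.10583 = 0.93656
Highest is cycle (2) at 1.0289 (>1, arbitrage).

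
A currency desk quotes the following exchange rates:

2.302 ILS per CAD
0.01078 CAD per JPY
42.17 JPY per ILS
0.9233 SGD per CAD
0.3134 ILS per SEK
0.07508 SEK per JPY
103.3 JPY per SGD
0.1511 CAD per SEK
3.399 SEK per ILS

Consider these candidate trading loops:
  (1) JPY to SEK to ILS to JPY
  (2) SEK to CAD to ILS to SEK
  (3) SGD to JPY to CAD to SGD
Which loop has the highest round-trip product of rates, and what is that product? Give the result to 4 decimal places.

(1) 0.07508 × 0.3134 × 42.17 = 0.99226
(2) 0.1511 × 2.302 × 3.399 = 1.18228
(3) 103.3 × 0.01078 × 0.9233 = 1.02816
Highest is cycle (2) at 1.1823 (>1, arbitrage).

1.1823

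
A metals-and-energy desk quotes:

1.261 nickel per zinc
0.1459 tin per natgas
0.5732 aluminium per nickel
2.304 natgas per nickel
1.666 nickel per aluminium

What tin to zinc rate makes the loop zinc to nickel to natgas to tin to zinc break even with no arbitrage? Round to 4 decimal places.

Known legs of the cycle: 1.261 × 2.304 × 0.1459 = 0.4238896896
For no arbitrage the full-cycle product must be 1, so the missing rate is 1 / 0.4238896896 ≈ 2.359104.

2.3591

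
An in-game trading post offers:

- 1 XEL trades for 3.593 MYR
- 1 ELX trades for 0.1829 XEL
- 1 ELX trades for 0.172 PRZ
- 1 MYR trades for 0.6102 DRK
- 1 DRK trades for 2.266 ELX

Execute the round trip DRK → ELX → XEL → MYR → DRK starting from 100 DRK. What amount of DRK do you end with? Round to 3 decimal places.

100 DRK × 2.266 = 226.6 ELX
226.6 ELX × 0.1829 = 41.44514 XEL
41.44514 XEL × 3.593 = 148.91238802 MYR
148.91238802 MYR × 0.6102 = 90.866339169804 DRK

90.866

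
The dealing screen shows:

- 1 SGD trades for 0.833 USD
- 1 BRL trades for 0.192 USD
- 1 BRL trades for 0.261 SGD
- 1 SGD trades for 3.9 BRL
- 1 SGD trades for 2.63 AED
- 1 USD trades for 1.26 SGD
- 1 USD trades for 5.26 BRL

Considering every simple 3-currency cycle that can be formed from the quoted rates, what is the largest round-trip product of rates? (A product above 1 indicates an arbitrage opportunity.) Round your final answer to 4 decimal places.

USD→BRL→SGD→USD: 5.26 × 0.261 × 0.833 = 1.14359
USD→SGD→BRL→USD: 1.26 × 3.9 × 0.192 = 0.94349
Maximum is USD→BRL→SGD→USD at 1.1436; arbitrage exists.

1.1436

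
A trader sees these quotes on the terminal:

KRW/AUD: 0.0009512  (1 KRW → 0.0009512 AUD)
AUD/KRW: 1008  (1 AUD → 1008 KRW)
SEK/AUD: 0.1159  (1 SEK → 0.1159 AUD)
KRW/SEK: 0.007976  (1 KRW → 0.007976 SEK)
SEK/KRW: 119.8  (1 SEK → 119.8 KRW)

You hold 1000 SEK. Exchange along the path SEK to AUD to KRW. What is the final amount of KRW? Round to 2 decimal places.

116827.20

1000 SEK × 0.1159 = 115.9 AUD
115.9 AUD × 1008 = 116827.2 KRW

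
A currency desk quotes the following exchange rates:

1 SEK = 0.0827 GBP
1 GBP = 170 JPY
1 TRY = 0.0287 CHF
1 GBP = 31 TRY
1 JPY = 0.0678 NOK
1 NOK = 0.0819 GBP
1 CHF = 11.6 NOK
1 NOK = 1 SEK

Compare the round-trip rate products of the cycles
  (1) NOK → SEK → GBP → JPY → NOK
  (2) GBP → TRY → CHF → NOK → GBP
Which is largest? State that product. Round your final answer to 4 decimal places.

0.9532

(1) 1 × 0.0827 × 170 × 0.0678 = 0.95320
(2) 31 × 0.0287 × 11.6 × 0.0819 = 0.84525
Highest is cycle (1) at 0.9532 (≤1, no arbitrage).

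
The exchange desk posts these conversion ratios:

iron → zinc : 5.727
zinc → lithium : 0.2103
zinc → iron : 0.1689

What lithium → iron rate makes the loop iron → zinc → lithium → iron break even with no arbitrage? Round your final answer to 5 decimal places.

0.83030

Known legs of the cycle: 5.727 × 0.2103 = 1.2043881
For no arbitrage the full-cycle product must be 1, so the missing rate is 1 / 1.2043881 ≈ 0.8302971.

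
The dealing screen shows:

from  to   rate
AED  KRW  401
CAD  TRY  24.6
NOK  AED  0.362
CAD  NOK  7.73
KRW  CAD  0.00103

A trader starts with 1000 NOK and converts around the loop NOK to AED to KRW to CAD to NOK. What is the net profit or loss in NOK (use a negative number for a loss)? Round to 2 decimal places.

1000 NOK × 0.362 = 362 AED
362 AED × 401 = 145162 KRW
145162 KRW × 0.00103 = 149.51686 CAD
149.51686 CAD × 7.73 = 1155.7653278 NOK
Net change: 1155.7653278 − 1000 = 155.7653278 NOK

155.77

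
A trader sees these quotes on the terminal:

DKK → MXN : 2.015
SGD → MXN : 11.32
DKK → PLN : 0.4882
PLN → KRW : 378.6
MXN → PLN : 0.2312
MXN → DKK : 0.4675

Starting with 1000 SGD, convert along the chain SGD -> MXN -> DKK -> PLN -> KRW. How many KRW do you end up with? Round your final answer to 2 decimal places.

978152.18

1000 SGD × 11.32 = 11320 MXN
11320 MXN × 0.4675 = 5292.1 DKK
5292.1 DKK × 0.4882 = 2583.60322 PLN
2583.60322 PLN × 378.6 = 978152.179092 KRW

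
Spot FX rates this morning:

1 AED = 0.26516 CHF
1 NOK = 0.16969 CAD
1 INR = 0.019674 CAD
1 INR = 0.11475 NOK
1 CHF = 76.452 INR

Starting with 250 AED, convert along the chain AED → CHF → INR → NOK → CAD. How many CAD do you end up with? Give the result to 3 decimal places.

250 AED × 0.26516 = 66.29 CHF
66.29 CHF × 76.452 = 5068.00308 INR
5068.00308 INR × 0.11475 = 581.55335343 NOK
581.55335343 NOK × 0.16969 = 98.6837885435367 CAD

98.684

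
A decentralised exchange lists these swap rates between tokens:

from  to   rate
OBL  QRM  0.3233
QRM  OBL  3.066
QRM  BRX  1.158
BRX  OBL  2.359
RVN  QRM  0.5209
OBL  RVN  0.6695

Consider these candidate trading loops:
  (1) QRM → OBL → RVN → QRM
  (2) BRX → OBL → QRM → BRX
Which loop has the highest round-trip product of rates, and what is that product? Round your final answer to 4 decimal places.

1.0692

(1) 3.066 × 0.6695 × 0.5209 = 1.06924
(2) 2.359 × 0.3233 × 1.158 = 0.88317
Highest is cycle (1) at 1.0692 (>1, arbitrage).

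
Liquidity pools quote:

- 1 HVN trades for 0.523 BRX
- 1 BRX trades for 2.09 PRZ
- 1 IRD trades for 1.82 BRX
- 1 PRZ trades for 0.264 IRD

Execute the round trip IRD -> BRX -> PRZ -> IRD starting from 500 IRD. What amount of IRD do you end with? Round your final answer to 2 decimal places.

500 IRD × 1.82 = 910 BRX
910 BRX × 2.09 = 1901.9 PRZ
1901.9 PRZ × 0.264 = 502.1016 IRD

502.10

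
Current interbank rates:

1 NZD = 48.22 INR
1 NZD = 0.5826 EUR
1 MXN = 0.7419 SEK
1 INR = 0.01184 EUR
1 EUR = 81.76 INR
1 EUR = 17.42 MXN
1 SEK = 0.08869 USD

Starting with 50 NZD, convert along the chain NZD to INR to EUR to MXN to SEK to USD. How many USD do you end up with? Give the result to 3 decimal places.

32.720

50 NZD × 48.22 = 2411 INR
2411 INR × 0.01184 = 28.54624 EUR
28.54624 EUR × 17.42 = 497.2755008 MXN
497.2755008 MXN × 0.7419 = 368.92869404352 SEK
368.92869404352 SEK × 0.08869 = 32.7202858747197888 USD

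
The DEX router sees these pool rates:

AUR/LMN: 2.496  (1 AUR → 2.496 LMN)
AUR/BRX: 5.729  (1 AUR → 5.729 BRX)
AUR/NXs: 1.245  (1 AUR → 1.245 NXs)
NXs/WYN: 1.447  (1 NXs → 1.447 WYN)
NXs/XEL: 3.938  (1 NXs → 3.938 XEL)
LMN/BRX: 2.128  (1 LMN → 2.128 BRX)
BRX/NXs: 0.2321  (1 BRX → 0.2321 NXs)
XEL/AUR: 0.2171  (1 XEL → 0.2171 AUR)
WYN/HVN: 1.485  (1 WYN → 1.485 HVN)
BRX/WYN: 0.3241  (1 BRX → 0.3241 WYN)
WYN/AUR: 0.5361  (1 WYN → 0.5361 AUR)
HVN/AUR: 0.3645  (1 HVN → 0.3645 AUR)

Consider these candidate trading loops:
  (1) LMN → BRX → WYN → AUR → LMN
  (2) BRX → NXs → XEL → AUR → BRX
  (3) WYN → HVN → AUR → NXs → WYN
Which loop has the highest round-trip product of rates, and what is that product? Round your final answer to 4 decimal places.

(1) 2.128 × 0.3241 × 0.5361 × 2.496 = 0.92287
(2) 0.2321 × 3.938 × 0.2171 × 5.729 = 1.13681
(3) 1.485 × 0.3645 × 1.245 × 1.447 = 0.97513
Highest is cycle (2) at 1.1368 (>1, arbitrage).

1.1368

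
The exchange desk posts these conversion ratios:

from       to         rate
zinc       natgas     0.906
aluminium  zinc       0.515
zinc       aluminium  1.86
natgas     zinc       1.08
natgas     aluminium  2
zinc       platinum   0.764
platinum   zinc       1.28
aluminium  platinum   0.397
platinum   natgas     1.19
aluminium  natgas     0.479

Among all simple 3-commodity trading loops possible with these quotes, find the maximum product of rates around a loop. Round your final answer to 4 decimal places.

platinum→natgas→zinc→platinum: 1.19 × 1.08 × 0.764 = 0.98189
natgas→zinc→aluminium→natgas: 1.08 × 1.86 × 0.479 = 0.96222
platinum→zinc→aluminium→platinum: 1.28 × 1.86 × 0.397 = 0.94518
platinum→natgas→aluminium→platinum: 1.19 × 2 × 0.397 = 0.94486
natgas→aluminium→zinc→natgas: 2 × 0.515 × 0.906 = 0.93318
Maximum is platinum→natgas→zinc→platinum at 0.9819; no arbitrage — every cycle loses value.

0.9819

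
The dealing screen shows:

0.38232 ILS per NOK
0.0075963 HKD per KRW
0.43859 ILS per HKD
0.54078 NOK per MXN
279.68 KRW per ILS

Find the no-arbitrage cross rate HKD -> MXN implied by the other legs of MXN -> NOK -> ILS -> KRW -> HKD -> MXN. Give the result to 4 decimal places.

Known legs of the cycle: 0.54078 × 0.38232 × 279.68 × 0.0075963 = 0.4392493807207025664
For no arbitrage the full-cycle product must be 1, so the missing rate is 1 / 0.4392493807207025664 ≈ 2.276611.

2.2766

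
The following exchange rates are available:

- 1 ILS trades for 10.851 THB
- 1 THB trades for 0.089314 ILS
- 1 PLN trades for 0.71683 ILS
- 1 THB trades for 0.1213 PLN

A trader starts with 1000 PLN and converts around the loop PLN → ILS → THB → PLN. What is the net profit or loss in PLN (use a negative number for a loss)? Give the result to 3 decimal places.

1000 PLN × 0.71683 = 716.83 ILS
716.83 ILS × 10.851 = 7778.32233 THB
7778.32233 THB × 0.1213 = 943.510498629 PLN
Net change: 943.510498629 − 1000 = -56.489501371 PLN

-56.490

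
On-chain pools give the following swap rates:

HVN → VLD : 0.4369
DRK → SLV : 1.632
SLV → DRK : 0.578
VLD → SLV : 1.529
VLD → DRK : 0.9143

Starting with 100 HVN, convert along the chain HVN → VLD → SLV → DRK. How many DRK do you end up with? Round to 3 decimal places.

100 HVN × 0.4369 = 43.69 VLD
43.69 VLD × 1.529 = 66.80201 SLV
66.80201 SLV × 0.578 = 38.61156178 DRK

38.612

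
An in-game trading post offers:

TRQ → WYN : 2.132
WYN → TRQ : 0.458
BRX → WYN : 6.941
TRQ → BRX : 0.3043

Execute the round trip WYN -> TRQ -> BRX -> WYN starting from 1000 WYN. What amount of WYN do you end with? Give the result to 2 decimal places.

1000 WYN × 0.458 = 458 TRQ
458 TRQ × 0.3043 = 139.3694 BRX
139.3694 BRX × 6.941 = 967.3630054 WYN

967.36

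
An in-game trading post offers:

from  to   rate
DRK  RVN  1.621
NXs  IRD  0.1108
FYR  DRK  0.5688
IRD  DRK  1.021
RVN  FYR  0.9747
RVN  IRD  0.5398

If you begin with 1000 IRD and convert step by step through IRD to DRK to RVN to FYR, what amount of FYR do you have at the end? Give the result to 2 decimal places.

1000 IRD × 1.021 = 1021 DRK
1021 DRK × 1.621 = 1655.041 RVN
1655.041 RVN × 0.9747 = 1613.1684627 FYR

1613.17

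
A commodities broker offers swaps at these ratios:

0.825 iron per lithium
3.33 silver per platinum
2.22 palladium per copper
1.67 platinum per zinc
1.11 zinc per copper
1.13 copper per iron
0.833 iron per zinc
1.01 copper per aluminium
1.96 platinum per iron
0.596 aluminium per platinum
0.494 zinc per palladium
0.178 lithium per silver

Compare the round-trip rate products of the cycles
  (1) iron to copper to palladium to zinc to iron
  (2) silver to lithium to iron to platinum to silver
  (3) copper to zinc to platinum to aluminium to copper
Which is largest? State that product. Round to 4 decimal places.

1.1159

(1) 1.13 × 2.22 × 0.494 × 0.833 = 1.03229
(2) 0.178 × 0.825 × 1.96 × 3.33 = 0.95846
(3) 1.11 × 1.67 × 0.596 × 1.01 = 1.11585
Highest is cycle (3) at 1.1159 (>1, arbitrage).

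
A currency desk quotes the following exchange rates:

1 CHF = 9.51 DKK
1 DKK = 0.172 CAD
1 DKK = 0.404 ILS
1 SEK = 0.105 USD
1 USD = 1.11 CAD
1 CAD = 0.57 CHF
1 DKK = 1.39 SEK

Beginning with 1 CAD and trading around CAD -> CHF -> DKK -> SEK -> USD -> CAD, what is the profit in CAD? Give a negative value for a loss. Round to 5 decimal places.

-0.12182

1 CAD × 0.57 = 0.57 CHF
0.57 CHF × 9.51 = 5.4207 DKK
5.4207 DKK × 1.39 = 7.534773 SEK
7.534773 SEK × 0.105 = 0.791151165 USD
0.791151165 USD × 1.11 = 0.87817779315 CAD
Net change: 0.87817779315 − 1 = -0.12182220685 CAD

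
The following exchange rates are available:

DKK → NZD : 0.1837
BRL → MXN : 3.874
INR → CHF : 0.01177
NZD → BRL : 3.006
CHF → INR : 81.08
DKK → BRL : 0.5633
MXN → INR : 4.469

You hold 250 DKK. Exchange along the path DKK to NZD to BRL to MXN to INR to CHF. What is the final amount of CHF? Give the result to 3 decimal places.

28.131

250 DKK × 0.1837 = 45.925 NZD
45.925 NZD × 3.006 = 138.05055 BRL
138.05055 BRL × 3.874 = 534.8078307 MXN
534.8078307 MXN × 4.469 = 2390.0561953983 INR
2390.0561953983 INR × 0.01177 = 28.130961419837991 CHF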